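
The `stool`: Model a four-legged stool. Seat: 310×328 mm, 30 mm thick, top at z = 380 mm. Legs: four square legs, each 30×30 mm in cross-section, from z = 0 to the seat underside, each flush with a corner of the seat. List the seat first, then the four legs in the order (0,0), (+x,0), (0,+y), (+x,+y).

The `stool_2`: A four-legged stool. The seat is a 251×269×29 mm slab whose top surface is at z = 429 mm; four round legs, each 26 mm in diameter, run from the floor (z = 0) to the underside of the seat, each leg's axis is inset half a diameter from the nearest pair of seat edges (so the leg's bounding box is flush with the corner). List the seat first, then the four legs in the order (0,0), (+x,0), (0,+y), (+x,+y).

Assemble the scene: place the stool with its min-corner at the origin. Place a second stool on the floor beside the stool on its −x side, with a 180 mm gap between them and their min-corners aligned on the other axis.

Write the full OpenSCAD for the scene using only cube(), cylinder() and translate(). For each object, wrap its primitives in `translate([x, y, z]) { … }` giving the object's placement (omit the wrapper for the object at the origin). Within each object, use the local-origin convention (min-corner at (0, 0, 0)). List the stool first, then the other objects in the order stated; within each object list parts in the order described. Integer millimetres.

translate([0, 0, 350]) cube([310, 328, 30]);
cube([30, 30, 350]);
translate([280, 0, 0]) cube([30, 30, 350]);
translate([0, 298, 0]) cube([30, 30, 350]);
translate([280, 298, 0]) cube([30, 30, 350]);
translate([-431, 0, 0]) {
  translate([0, 0, 400]) cube([251, 269, 29]);
  translate([13, 13, 0]) cylinder(h = 400, r = 13);
  translate([238, 13, 0]) cylinder(h = 400, r = 13);
  translate([13, 256, 0]) cylinder(h = 400, r = 13);
  translate([238, 256, 0]) cylinder(h = 400, r = 13);
}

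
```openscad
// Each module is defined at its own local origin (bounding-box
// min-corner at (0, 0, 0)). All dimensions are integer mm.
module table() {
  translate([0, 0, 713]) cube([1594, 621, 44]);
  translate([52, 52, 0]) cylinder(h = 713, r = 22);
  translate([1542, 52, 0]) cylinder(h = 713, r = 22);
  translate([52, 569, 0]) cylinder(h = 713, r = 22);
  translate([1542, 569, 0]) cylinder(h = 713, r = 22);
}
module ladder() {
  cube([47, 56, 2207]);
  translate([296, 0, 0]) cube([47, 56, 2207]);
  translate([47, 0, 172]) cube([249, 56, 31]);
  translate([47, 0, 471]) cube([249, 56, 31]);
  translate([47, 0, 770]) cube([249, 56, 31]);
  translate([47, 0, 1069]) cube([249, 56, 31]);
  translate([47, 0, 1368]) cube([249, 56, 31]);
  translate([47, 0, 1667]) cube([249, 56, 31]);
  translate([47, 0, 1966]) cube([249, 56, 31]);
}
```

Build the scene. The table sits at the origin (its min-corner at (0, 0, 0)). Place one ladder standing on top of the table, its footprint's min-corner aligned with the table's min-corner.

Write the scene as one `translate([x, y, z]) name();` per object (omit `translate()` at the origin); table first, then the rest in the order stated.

table();
translate([0, 0, 757]) ladder();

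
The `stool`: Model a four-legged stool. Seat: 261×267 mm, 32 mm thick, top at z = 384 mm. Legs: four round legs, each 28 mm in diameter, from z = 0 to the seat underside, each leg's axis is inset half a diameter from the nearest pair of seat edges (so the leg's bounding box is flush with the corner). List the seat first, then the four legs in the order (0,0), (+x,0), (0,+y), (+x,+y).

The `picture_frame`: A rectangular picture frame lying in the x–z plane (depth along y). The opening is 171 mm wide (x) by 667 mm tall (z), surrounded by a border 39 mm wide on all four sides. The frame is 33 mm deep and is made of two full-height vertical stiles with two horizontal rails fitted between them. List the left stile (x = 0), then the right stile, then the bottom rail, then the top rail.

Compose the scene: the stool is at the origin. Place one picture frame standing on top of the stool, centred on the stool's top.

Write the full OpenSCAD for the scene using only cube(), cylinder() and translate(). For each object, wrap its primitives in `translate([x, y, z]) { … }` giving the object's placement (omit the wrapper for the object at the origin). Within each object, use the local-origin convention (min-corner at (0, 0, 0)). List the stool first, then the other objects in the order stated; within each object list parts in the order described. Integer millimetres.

translate([0, 0, 352]) cube([261, 267, 32]);
translate([14, 14, 0]) cylinder(h = 352, r = 14);
translate([247, 14, 0]) cylinder(h = 352, r = 14);
translate([14, 253, 0]) cylinder(h = 352, r = 14);
translate([247, 253, 0]) cylinder(h = 352, r = 14);
translate([6, 117, 384]) {
  cube([39, 33, 745]);
  translate([210, 0, 0]) cube([39, 33, 745]);
  translate([39, 0, 0]) cube([171, 33, 39]);
  translate([39, 0, 706]) cube([171, 33, 39]);
}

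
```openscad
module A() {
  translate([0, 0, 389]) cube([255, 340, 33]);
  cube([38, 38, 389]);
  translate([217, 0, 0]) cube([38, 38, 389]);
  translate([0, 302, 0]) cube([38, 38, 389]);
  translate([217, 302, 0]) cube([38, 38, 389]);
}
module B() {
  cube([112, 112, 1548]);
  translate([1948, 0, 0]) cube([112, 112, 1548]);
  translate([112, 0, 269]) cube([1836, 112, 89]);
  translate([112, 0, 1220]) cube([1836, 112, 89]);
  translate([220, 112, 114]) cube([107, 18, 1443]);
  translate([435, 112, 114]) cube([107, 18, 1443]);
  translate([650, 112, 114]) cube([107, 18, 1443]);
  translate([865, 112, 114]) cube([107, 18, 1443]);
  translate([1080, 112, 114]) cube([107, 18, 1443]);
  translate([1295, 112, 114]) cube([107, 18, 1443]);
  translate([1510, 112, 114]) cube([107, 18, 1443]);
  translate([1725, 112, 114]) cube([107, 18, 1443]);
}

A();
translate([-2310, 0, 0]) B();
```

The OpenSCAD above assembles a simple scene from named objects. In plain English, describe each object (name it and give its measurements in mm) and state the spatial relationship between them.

A is a four-legged stool. The seat is a 255×340×33 mm slab whose top surface is at z = 422 mm; four square legs, each 38×38 mm in cross-section, run from the floor (z = 0) to the underside of the seat, each flush with a corner of the seat.

B is a fence section. Two 112×112 mm posts, 1548 mm tall, stand on the floor with a clear span of 1836 mm between their inner faces. Two horizontal rails of 112×89 mm section span the gap between the posts with their undersides at z = 269 mm and z = 1220 mm, flush with the posts' −y face. 8 pickets, each 107 mm wide, 18 mm thick and 1443 mm tall, are fixed to the +y face of the rails with their bottoms at z = 114 mm, evenly spaced across the span with equal gaps (rounded down to the nearest mm) at the −x end and between each pair — any rounding remainder accumulates at the +x end.

The fence section is on the floor beside the stool on its −x side.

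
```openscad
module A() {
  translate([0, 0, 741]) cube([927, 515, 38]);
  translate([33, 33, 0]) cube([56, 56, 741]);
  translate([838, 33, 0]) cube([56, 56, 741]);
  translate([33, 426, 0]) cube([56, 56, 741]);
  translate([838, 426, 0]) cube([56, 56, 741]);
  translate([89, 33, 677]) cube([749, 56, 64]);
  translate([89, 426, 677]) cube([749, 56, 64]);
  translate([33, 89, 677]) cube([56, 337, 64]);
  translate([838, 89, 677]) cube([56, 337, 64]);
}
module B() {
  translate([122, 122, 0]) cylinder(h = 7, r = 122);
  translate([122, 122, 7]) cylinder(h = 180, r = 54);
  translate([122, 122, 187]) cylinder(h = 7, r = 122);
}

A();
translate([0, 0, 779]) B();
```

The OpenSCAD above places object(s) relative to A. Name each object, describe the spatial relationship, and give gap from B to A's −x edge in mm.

The spool's min-x is at 0; the table's min-x is 0; gap = 0 mm.

A is a table. B is a spool. The spool is on top of the table. The gap from the spool to the table's −x edge is 0 mm.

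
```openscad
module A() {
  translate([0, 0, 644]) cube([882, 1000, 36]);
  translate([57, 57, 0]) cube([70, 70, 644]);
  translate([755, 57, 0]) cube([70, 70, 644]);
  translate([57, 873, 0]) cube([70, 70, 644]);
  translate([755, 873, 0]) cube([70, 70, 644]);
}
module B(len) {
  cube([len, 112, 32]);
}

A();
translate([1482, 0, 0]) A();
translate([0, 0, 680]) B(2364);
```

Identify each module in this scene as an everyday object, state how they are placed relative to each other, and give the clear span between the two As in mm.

A is a table. B is a beam. A beam spans the tops of two tables. The clear span between the two tables is 600 mm.

Second table starts at x = 1482; first ends at x = 882; clear span = 1482 − 882 = 600 mm.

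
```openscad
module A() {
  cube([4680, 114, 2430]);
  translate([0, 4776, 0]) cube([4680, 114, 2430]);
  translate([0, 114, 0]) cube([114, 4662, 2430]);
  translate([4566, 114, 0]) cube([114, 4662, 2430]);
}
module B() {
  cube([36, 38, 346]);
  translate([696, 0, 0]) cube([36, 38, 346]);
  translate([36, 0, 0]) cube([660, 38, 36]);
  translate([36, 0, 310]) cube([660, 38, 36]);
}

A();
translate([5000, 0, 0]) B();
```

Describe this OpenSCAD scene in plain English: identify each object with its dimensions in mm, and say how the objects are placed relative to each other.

A is a box-shaped house frame (walls only): outside footprint 4680×4890 mm, wall height 2430 mm, wall thickness 114 mm. The two y-facing walls run the full x-width; the two x-facing walls fit between the inner faces of the y-facing walls.

B is a picture frame with a 660×274 mm rectangular opening (x by z) and a uniform 36 mm border on every side. Frame depth is 38 mm along y. It is built from two vertical stiles running the full outside height and two horizontal rails spanning the gap between the stiles.

The picture frame is on the floor beside the house frame on its +x side.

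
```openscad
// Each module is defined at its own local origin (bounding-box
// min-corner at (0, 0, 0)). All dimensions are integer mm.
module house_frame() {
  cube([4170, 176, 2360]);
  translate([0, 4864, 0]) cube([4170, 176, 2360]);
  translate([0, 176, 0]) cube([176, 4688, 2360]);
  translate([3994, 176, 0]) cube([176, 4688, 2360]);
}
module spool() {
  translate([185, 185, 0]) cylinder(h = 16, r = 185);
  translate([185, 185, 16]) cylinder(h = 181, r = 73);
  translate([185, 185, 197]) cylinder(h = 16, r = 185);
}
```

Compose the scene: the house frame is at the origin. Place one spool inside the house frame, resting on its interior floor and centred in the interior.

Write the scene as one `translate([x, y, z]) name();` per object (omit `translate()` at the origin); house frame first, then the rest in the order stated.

house_frame();
translate([1900, 2335, 0]) spool();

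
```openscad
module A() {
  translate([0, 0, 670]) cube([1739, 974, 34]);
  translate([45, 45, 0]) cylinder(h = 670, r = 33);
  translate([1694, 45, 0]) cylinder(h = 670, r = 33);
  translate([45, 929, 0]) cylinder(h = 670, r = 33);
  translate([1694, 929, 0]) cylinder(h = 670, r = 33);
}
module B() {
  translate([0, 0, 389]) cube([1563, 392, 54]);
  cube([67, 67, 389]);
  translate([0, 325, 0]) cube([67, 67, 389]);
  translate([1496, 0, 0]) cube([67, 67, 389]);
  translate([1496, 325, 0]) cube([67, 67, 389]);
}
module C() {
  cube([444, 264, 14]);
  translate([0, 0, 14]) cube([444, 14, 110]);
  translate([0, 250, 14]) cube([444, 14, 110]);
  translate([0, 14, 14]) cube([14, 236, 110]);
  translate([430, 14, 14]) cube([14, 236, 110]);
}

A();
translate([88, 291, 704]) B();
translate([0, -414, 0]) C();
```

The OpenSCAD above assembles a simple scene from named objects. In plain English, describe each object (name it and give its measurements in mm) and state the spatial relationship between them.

A is a table with a 1739×974 mm rectangular top, 34 mm thick, top surface at z = 704 mm, supported by four round legs of 66 mm diameter, each leg's bounding box inset 12 mm from the nearest pair of top edges, running from the floor.

B is a bench: a 1563×392 mm seat slab, 54 mm thick, top at z = 443 mm, on four 67×67 mm square legs flush with the seat corners and standing on z = 0.

C is an open storage box with external size 444×264×124 mm and wall thickness 14 mm (the base is also 14 mm thick). The base covers the whole footprint; the four walls stand on the base, with the y-facing walls full-width and the x-facing walls fitting between their inner faces.

The bench is on top of the table, centred. The open box is on the floor beside the table on its −y side.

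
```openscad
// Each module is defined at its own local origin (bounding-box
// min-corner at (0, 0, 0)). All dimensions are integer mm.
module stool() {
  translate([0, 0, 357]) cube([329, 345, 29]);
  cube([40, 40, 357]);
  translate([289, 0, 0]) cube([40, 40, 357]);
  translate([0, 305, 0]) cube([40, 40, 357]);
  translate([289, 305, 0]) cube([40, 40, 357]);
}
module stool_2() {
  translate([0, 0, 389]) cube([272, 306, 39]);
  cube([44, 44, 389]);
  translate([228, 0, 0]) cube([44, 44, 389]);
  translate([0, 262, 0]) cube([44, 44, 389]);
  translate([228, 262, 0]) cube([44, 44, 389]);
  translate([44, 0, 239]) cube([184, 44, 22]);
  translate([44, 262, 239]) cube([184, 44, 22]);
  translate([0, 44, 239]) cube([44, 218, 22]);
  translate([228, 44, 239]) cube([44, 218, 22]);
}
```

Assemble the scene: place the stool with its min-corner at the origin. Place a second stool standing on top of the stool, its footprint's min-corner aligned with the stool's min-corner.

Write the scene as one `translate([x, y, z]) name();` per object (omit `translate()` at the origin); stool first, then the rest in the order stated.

stool();
translate([0, 0, 386]) stool_2();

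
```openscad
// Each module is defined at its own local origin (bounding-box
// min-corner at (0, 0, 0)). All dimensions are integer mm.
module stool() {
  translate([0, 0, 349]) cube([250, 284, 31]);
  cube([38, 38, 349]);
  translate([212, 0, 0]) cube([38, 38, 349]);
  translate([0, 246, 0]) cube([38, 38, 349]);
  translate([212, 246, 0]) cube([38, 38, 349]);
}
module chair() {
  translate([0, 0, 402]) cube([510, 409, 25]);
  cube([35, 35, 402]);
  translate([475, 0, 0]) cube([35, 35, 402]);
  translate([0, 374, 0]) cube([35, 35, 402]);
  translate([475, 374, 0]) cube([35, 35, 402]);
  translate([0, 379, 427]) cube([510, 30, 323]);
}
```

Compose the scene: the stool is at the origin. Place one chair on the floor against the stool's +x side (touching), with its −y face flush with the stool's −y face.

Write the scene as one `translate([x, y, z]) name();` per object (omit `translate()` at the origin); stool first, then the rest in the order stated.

stool();
translate([250, 0, 0]) chair();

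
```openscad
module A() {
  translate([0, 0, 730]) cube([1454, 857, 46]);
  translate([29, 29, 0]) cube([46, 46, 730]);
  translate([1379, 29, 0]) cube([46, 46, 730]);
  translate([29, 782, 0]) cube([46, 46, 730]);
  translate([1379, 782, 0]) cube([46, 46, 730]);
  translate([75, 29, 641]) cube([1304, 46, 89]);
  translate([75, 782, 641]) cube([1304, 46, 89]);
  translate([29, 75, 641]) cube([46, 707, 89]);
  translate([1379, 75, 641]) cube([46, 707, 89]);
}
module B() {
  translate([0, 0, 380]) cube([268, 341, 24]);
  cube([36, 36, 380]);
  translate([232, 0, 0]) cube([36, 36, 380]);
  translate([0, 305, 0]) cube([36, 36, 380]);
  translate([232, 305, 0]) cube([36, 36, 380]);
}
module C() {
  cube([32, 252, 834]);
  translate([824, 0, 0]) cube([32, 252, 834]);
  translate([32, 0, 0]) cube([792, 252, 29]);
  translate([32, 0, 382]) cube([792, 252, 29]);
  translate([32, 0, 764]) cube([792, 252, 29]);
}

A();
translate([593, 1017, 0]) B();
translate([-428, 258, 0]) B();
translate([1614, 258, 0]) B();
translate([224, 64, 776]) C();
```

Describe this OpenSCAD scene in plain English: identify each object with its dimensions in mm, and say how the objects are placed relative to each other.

A is a table: top 1454 mm (x) × 857 mm (y), 46 mm thick, upper face at z = 776 mm, on four 46×46 mm square legs, each inset 29 mm from the nearest pair of top edges, running from z = 0 to the bottom of the top. Four apron rails, 46 mm thick and 89 mm tall, run between adjacent legs with their top edges flush with the underside of the top and their outer faces flush with the legs' outer faces.

B is a simple wooden stool: a rectangular seat 268 mm (x) by 341 mm (y), 24 mm thick, top face at z = 404 mm, on four square legs, each 36×36 mm in cross-section. The legs rest on z = 0, each flush with a corner of the seat.

C is a bookshelf 856 mm wide overall, 252 mm deep and 834 mm tall. The two sides are 32 mm thick vertical panels. 3 horizontal shelves of 29 mm thickness span between the inner faces of the sides; the lowest shelf sits on the floor and shelves are stacked with a clear vertical gap of 353 mm between each pair.

Three stools sit around the table at the +y, −x, +x sides. The bookshelf is on top of the table.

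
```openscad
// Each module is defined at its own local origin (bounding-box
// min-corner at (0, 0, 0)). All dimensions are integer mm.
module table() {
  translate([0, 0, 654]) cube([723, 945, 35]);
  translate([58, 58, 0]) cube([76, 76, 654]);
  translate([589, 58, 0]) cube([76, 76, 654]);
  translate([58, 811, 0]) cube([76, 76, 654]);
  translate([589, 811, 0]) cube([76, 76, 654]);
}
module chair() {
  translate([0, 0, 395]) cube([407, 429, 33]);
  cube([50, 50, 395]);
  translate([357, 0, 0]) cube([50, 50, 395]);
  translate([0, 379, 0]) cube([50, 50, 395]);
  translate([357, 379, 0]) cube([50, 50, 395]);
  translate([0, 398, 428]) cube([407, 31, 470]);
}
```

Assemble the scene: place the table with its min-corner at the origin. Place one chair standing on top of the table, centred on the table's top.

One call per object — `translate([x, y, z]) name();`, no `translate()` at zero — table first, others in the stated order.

table();
translate([158, 258, 689]) chair();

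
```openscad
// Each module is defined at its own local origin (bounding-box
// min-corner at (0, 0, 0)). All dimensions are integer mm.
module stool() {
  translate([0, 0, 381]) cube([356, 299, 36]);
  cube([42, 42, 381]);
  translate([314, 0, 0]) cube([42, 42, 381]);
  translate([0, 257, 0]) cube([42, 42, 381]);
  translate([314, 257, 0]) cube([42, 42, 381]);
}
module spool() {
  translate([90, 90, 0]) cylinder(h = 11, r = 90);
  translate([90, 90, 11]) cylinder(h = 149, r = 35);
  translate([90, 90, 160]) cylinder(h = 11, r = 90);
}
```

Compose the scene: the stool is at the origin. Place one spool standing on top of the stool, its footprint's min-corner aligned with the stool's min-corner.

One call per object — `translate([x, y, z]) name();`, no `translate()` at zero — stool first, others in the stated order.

stool();
translate([0, 0, 417]) spool();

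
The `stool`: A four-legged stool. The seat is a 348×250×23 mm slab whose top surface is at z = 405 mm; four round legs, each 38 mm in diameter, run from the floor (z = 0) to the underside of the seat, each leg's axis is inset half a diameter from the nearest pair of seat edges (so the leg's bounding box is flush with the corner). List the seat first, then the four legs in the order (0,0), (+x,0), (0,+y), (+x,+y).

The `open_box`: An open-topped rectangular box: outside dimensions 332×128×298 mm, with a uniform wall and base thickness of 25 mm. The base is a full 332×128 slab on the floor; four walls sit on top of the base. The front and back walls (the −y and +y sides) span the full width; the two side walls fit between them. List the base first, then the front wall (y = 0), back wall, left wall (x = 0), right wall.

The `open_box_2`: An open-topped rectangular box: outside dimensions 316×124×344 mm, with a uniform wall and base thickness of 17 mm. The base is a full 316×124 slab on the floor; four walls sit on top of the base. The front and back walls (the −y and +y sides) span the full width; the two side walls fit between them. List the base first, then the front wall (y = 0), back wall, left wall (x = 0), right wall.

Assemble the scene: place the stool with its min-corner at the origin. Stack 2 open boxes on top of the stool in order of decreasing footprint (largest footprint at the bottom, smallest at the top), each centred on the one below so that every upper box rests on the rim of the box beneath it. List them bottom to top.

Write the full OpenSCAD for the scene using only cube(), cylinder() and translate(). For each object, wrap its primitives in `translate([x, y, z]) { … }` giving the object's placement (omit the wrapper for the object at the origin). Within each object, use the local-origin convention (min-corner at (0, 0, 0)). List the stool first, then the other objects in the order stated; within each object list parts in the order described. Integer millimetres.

translate([0, 0, 382]) cube([348, 250, 23]);
translate([19, 19, 0]) cylinder(h = 382, r = 19);
translate([329, 19, 0]) cylinder(h = 382, r = 19);
translate([19, 231, 0]) cylinder(h = 382, r = 19);
translate([329, 231, 0]) cylinder(h = 382, r = 19);
translate([8, 61, 405]) {
  cube([332, 128, 25]);
  translate([0, 0, 25]) cube([332, 25, 273]);
  translate([0, 103, 25]) cube([332, 25, 273]);
  translate([0, 25, 25]) cube([25, 78, 273]);
  translate([307, 25, 25]) cube([25, 78, 273]);
}
translate([16, 63, 703]) {
  cube([316, 124, 17]);
  translate([0, 0, 17]) cube([316, 17, 327]);
  translate([0, 107, 17]) cube([316, 17, 327]);
  translate([0, 17, 17]) cube([17, 90, 327]);
  translate([299, 17, 17]) cube([17, 90, 327]);
}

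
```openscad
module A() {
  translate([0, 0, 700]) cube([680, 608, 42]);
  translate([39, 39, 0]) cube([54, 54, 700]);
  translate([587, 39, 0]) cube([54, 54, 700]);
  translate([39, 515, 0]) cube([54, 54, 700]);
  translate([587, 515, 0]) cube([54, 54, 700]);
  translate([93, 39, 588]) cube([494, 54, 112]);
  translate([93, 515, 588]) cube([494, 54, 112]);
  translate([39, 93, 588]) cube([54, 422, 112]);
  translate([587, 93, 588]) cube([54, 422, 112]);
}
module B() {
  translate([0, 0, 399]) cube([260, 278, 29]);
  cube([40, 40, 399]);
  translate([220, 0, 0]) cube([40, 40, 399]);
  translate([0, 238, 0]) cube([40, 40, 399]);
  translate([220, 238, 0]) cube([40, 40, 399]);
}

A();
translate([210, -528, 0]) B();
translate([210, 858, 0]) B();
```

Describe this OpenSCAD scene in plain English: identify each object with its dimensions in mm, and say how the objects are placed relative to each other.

A is a table: top 680 mm (x) × 608 mm (y), 42 mm thick, upper face at z = 742 mm, on four 54×54 mm square legs, each inset 39 mm from the nearest pair of top edges, running from z = 0 to the bottom of the top. Four apron rails, 54 mm thick and 112 mm tall, run between adjacent legs with their top edges flush with the underside of the top and their outer faces flush with the legs' outer faces.

B is a simple wooden stool: a rectangular seat 260 mm (x) by 278 mm (y), 29 mm thick, top face at z = 428 mm, on four square legs, each 40×40 mm in cross-section. The legs rest on z = 0, each flush with a corner of the seat.

Two stools sit around the table at the −y, +y sides.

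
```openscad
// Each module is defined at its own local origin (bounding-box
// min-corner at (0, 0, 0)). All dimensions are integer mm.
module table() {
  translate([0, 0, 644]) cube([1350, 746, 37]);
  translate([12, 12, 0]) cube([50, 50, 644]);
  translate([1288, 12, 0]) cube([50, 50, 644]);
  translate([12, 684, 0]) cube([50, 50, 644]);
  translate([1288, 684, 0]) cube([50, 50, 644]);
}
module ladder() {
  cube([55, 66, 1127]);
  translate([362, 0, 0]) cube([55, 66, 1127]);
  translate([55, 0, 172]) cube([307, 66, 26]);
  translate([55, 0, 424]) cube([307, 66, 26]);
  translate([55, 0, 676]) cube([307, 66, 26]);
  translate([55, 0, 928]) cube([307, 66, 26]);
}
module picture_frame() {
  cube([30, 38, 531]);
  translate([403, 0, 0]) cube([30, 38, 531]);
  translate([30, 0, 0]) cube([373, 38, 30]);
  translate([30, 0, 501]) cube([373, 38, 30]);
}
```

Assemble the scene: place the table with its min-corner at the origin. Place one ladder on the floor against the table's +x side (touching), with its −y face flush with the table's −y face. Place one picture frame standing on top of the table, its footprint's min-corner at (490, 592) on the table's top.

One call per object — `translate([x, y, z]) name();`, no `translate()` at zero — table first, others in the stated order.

table();
translate([1350, 0, 0]) ladder();
translate([490, 592, 681]) picture_frame();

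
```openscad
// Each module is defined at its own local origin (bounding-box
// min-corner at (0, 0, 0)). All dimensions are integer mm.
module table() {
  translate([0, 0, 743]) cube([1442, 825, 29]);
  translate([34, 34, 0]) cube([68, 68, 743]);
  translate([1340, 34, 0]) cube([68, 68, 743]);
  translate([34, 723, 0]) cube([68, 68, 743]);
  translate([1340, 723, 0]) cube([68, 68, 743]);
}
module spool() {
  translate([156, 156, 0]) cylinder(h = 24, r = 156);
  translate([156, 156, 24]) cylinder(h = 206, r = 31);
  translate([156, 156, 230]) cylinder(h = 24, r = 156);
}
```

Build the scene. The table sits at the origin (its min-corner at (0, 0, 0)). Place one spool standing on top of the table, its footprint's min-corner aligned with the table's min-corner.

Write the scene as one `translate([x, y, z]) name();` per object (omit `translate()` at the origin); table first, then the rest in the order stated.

table();
translate([0, 0, 772]) spool();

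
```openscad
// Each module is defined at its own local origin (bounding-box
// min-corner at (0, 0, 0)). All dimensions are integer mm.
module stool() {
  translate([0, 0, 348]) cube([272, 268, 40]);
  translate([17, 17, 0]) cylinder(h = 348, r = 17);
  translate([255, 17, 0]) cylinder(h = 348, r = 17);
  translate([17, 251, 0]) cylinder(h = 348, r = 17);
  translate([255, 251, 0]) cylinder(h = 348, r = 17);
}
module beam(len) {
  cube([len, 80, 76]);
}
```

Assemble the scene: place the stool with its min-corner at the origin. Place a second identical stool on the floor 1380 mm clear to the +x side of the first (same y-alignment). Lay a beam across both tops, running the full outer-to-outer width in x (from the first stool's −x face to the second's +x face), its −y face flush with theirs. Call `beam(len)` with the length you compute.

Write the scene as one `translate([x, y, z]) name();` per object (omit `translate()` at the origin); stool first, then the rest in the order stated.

stool();
translate([1652, 0, 0]) stool();
translate([0, 0, 388]) beam(1924);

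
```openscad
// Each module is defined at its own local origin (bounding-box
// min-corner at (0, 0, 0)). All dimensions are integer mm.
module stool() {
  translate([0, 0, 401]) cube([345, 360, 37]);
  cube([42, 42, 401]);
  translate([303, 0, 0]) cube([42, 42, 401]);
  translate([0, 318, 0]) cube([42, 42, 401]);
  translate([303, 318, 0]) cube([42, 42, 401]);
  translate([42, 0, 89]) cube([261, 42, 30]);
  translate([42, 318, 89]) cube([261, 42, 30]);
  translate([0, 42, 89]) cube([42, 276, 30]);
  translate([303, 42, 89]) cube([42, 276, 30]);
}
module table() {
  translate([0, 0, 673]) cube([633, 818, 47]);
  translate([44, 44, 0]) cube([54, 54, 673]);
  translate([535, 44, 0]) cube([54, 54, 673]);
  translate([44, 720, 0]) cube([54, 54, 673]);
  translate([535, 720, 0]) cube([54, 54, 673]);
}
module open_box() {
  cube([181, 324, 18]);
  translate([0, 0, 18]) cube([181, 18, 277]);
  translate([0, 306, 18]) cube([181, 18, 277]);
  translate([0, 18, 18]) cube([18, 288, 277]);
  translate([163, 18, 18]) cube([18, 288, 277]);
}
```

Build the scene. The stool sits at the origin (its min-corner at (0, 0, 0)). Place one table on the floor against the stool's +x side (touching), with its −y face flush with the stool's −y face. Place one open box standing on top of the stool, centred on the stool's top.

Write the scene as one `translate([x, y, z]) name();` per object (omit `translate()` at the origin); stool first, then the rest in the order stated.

stool();
translate([345, 0, 0]) table();
translate([82, 18, 438]) open_box();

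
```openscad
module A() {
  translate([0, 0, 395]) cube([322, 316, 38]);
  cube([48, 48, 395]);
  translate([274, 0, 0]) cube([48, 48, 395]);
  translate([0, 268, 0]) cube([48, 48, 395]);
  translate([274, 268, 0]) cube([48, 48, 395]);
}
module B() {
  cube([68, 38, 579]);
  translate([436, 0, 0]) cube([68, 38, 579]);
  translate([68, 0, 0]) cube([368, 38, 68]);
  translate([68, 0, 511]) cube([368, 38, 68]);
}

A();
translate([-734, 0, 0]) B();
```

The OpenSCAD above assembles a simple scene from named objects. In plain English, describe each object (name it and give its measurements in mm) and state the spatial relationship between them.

A is a four-legged stool. The seat is a 322×316×38 mm slab whose top surface is at z = 433 mm; four square legs, each 48×48 mm in cross-section, run from the floor (z = 0) to the underside of the seat, each flush with a corner of the seat.

B is a rectangular picture frame lying in the x–z plane (depth along y). The opening is 368 mm wide (x) by 443 mm tall (z), surrounded by a border 68 mm wide on all four sides. The frame is 38 mm deep and is made of two full-height vertical stiles with two horizontal rails fitted between them.

The picture frame is on the floor beside the stool on its −x side.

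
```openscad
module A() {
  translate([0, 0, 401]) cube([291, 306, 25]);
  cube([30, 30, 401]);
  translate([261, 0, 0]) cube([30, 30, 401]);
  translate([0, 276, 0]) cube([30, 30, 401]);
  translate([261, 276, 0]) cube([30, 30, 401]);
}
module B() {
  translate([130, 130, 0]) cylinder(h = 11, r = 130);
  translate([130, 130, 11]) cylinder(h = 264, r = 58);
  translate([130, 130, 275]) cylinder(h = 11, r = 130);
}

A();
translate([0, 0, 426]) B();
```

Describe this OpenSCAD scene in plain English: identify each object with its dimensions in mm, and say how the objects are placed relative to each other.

A is a simple wooden stool: a rectangular seat 291 mm (x) by 306 mm (y), 25 mm thick, top face at z = 426 mm, on four square legs, each 30×30 mm in cross-section. The legs rest on z = 0, each flush with a corner of the seat.

B is a spool: two coaxial disc flanges of radius 130 mm and thickness 11 mm, joined by a core cylinder of radius 58 mm and height 264 mm. The lower flange rests on z = 0 and the three cylinders share a vertical axis.

The spool is on top of the stool.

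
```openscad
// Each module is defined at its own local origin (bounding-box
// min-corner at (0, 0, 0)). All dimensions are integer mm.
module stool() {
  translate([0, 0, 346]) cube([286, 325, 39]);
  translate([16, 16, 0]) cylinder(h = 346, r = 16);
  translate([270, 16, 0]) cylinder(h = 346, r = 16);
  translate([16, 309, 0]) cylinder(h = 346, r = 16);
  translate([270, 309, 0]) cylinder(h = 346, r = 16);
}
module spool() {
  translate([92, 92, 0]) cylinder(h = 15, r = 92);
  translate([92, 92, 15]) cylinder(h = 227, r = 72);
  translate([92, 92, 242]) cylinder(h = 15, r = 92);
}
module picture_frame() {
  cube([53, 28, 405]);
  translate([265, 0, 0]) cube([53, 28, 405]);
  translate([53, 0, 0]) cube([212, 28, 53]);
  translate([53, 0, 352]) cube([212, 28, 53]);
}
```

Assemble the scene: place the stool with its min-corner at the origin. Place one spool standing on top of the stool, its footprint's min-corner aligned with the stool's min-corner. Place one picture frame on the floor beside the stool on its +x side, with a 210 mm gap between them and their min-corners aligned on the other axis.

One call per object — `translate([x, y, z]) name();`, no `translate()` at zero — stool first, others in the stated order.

stool();
translate([0, 0, 385]) spool();
translate([496, 0, 0]) picture_frame();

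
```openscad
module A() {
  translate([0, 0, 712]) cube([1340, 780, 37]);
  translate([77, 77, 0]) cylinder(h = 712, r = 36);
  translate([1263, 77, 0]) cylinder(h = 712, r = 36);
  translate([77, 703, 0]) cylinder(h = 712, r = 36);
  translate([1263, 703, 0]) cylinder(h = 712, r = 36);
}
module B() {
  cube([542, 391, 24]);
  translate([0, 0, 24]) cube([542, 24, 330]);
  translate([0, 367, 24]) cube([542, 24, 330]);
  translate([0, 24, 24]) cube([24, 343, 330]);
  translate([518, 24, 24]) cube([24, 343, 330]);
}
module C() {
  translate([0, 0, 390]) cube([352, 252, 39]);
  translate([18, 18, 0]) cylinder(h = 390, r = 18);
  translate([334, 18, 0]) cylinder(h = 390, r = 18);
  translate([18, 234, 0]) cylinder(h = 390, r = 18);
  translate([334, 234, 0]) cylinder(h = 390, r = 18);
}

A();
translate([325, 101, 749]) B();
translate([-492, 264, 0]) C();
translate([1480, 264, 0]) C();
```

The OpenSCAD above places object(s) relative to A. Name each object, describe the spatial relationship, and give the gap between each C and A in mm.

Each stool's nearest face is 140 mm from the table's bounding box.

A is a table. B is an open box. C is a stool. The open box is on top of the table. Two stools sit around the table at the −x, +x sides. The gap between each stool and the table is 140 mm.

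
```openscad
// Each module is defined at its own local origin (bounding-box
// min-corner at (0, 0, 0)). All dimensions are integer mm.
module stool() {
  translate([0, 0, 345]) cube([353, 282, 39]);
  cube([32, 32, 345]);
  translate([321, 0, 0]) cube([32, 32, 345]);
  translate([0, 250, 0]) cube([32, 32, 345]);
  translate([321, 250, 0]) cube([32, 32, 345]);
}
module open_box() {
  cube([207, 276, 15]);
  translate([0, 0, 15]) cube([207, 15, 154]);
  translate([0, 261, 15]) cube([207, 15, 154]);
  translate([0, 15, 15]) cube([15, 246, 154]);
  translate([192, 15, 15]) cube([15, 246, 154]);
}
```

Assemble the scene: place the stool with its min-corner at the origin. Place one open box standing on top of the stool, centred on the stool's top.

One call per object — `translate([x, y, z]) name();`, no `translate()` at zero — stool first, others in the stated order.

stool();
translate([73, 3, 384]) open_box();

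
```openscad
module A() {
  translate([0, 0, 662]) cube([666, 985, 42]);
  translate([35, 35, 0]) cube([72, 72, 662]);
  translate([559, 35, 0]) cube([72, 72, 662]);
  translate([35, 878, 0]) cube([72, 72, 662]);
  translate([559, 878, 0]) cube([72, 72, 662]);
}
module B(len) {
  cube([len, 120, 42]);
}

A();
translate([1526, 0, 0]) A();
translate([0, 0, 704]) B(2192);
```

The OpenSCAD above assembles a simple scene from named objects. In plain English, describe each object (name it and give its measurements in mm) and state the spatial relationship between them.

A is a rectangular dining table. The top is 666×985×42 mm with its upper surface at z = 704 mm. It stands on four 72×72 mm square legs, each inset 35 mm from the nearest pair of top edges, running from the floor to the underside of the top.

B is a rectangular beam 2192 mm long (x), 120 mm deep (y), 42 mm thick (z).

The beam spans the tops of two tables placed 860 mm apart, resting at z = 704 mm.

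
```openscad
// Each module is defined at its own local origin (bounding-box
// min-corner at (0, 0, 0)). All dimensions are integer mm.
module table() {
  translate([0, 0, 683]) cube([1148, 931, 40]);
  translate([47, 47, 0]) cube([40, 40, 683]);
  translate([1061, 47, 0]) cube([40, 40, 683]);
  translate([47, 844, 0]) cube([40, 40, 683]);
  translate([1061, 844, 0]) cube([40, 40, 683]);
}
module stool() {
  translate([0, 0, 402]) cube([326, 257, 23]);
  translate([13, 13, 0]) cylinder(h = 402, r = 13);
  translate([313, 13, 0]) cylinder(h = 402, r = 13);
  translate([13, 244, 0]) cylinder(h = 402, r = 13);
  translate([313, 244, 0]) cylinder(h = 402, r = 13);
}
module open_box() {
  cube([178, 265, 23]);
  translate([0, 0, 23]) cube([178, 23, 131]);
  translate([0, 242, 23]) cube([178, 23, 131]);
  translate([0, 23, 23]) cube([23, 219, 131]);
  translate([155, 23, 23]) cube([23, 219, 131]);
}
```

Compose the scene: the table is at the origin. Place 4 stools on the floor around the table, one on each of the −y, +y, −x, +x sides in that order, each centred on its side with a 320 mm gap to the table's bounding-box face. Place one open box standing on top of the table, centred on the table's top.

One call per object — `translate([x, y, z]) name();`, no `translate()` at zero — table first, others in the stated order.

table();
translate([411, -577, 0]) stool();
translate([411, 1251, 0]) stool();
translate([-646, 337, 0]) stool();
translate([1468, 337, 0]) stool();
translate([485, 333, 723]) open_box();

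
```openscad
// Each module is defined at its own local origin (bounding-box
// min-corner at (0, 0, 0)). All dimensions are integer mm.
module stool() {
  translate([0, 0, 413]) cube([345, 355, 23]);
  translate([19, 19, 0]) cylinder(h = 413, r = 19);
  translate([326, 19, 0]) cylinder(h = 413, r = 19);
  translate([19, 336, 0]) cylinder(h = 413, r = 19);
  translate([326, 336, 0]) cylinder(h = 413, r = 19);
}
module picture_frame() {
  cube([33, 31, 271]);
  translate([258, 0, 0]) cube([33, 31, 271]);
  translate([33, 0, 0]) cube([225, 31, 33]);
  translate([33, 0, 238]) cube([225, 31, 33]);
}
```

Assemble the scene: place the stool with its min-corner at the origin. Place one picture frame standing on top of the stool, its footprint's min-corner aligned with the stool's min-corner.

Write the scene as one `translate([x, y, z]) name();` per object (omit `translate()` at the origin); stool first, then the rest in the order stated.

stool();
translate([0, 0, 436]) picture_frame();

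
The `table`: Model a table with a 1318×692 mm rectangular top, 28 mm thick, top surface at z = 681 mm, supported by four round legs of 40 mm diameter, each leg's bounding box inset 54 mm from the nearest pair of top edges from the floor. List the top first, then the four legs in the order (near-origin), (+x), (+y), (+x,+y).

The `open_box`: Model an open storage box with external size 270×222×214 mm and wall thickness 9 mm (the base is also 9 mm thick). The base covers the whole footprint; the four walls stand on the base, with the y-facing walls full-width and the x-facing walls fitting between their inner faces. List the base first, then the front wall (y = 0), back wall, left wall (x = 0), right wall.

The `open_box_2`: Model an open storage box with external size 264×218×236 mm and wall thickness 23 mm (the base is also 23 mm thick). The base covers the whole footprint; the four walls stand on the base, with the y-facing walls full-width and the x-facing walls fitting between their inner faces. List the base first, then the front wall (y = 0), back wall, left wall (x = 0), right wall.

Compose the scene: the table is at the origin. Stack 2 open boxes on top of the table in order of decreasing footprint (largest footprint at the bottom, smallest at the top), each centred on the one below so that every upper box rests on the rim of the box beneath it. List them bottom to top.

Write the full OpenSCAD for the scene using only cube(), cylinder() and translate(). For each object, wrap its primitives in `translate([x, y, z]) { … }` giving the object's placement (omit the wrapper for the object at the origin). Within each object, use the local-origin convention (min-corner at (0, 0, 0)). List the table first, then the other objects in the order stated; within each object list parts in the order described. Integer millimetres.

translate([0, 0, 653]) cube([1318, 692, 28]);
translate([74, 74, 0]) cylinder(h = 653, r = 20);
translate([1244, 74, 0]) cylinder(h = 653, r = 20);
translate([74, 618, 0]) cylinder(h = 653, r = 20);
translate([1244, 618, 0]) cylinder(h = 653, r = 20);
translate([524, 235, 681]) {
  cube([270, 222, 9]);
  translate([0, 0, 9]) cube([270, 9, 205]);
  translate([0, 213, 9]) cube([270, 9, 205]);
  translate([0, 9, 9]) cube([9, 204, 205]);
  translate([261, 9, 9]) cube([9, 204, 205]);
}
translate([527, 237, 895]) {
  cube([264, 218, 23]);
  translate([0, 0, 23]) cube([264, 23, 213]);
  translate([0, 195, 23]) cube([264, 23, 213]);
  translate([0, 23, 23]) cube([23, 172, 213]);
  translate([241, 23, 23]) cube([23, 172, 213]);
}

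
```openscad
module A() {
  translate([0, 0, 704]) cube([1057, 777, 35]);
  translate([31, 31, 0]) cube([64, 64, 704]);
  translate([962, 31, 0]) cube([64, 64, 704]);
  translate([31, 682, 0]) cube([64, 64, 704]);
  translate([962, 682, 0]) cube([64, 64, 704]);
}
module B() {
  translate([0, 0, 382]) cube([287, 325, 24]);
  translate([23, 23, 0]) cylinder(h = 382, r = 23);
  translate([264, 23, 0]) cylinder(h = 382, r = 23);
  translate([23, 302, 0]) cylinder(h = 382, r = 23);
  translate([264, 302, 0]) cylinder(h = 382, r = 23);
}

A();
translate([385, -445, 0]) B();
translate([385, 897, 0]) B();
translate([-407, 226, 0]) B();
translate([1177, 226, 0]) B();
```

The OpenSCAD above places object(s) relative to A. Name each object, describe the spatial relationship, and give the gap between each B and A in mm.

A is a table. B is a stool. Four stools sit around the table at the −y, +y, −x, +x sides. The gap between each stool and the table is 120 mm.

Each stool's nearest face is 120 mm from the table's bounding box.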